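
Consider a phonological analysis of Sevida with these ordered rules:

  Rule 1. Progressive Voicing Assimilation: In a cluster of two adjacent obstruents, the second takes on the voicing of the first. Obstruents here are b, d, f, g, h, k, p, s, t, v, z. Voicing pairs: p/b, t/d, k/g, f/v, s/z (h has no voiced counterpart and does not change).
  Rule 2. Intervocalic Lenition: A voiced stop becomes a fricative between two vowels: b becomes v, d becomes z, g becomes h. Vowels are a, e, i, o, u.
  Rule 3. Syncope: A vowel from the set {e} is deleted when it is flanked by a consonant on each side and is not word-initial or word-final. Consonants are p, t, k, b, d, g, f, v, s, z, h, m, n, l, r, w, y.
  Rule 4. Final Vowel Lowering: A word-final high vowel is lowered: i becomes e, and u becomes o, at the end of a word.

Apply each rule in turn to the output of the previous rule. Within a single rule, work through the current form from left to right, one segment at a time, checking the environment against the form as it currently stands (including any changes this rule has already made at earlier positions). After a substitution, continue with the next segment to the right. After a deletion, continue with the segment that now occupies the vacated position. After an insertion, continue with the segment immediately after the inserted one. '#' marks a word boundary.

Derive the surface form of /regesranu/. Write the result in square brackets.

Rule 1 Progressive Voicing Assimilation: no change — [regesranu]
Rule 2 Intervocalic Lenition: [regesranu] → [rehesranu]
Rule 3 Syncope: [rehesranu] → [rhsranu]
Rule 4 Final Vowel Lowering: [rhsranu] → [rhsrano]

[rhsrano]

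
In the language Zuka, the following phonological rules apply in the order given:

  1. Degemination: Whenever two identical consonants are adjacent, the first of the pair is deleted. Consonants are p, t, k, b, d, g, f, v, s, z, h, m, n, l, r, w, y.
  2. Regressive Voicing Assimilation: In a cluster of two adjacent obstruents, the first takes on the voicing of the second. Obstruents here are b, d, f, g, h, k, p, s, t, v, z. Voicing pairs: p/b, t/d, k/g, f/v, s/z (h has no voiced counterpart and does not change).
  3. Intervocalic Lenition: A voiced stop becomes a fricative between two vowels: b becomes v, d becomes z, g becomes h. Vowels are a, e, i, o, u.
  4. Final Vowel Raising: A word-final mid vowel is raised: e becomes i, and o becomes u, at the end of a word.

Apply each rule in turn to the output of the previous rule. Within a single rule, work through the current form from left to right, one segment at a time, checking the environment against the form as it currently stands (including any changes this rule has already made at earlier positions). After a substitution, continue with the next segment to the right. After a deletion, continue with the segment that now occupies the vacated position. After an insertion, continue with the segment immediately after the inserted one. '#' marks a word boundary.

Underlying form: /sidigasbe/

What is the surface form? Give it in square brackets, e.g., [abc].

1 Degemination: no change — [sidigasbe]
2 Regressive Voicing Assimilation: [sidigasbe] → [sidigazbe]
3 Intervocalic Lenition: [sidigazbe] → [sizihazbe]
4 Final Vowel Raising: [sizihazbe] → [sizihazbi]

[sizihazbi]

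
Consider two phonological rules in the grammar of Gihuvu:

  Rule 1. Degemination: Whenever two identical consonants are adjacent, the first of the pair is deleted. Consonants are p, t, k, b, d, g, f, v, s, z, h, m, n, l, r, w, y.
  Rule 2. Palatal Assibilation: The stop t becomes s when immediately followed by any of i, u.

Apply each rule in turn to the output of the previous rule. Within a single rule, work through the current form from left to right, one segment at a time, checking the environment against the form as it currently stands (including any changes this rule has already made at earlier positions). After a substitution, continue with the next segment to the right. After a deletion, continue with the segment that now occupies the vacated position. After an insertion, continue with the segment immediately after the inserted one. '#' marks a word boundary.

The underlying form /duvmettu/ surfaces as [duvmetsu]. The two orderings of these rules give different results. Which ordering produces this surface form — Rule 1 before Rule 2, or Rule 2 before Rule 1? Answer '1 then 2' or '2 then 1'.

2 then 1

Order 1 then 2:
  1 Degemination: [duvmettu] → [duvmetu]
  2 Palatal Assibilation: [duvmetu] → [duvmesu]
  result: [duvmesu]
Order 2 then 1:
  2 Palatal Assibilation: [duvmettu] → [duvmetsu]
  1 Degemination: no change — [duvmetsu]
  result: [duvmetsu]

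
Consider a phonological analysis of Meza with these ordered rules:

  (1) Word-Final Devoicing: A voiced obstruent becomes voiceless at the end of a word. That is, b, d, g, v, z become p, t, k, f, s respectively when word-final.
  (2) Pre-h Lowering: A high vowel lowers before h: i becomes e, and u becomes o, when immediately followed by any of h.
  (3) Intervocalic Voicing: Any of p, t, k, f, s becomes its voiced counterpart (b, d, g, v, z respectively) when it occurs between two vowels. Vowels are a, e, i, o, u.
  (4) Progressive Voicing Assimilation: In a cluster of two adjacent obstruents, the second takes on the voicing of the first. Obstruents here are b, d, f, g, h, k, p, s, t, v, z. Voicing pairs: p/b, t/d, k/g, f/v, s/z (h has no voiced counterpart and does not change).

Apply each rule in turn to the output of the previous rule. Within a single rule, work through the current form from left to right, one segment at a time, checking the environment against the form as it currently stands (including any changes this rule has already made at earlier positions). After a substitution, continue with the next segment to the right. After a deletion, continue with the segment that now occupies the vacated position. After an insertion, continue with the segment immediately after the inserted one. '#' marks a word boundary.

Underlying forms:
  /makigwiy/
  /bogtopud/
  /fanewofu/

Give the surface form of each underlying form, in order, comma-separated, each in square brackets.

/makigwiy/:
  (1) Word-Final Devoicing: no change — [makigwiy]
  (2) Pre-h Lowering: no change — [makigwiy]
  (3) Intervocalic Voicing: [makigwiy] → [magigwiy]
  (4) Progressive Voicing Assimilation: no change — [magigwiy]
/bogtopud/:
  (1) Word-Final Devoicing: [bogtopud] → [bogtoput]
  (2) Pre-h Lowering: no change — [bogtoput]
  (3) Intervocalic Voicing: [bogtoput] → [bogtobut]
  (4) Progressive Voicing Assimilation: [bogtobut] → [bogdobut]
/fanewofu/:
  (1) Word-Final Devoicing: no change — [fanewofu]
  (2) Pre-h Lowering: no change — [fanewofu]
  (3) Intervocalic Voicing: [fanewofu] → [fanewovu]
  (4) Progressive Voicing Assimilation: no change — [fanewovu]

[magigwiy], [bogdobut], [fanewovu]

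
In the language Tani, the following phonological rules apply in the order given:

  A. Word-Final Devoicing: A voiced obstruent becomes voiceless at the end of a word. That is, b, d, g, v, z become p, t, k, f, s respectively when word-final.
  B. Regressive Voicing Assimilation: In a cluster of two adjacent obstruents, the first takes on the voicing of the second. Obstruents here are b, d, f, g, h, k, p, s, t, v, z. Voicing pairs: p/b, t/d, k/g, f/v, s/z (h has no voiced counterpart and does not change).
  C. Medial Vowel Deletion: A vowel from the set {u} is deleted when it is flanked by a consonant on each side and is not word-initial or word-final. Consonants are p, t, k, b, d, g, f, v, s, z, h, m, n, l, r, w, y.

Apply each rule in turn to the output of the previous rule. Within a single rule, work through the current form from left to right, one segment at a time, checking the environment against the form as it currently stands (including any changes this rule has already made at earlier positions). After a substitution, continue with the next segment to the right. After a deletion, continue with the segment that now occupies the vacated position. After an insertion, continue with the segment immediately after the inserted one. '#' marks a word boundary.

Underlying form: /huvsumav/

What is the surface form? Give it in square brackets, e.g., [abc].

A Word-Final Devoicing: [huvsumav] → [huvsumaf]
B Regressive Voicing Assimilation: [huvsumaf] → [hufsumaf]
C Medial Vowel Deletion: [hufsumaf] → [hfsmaf]

[hfsmaf]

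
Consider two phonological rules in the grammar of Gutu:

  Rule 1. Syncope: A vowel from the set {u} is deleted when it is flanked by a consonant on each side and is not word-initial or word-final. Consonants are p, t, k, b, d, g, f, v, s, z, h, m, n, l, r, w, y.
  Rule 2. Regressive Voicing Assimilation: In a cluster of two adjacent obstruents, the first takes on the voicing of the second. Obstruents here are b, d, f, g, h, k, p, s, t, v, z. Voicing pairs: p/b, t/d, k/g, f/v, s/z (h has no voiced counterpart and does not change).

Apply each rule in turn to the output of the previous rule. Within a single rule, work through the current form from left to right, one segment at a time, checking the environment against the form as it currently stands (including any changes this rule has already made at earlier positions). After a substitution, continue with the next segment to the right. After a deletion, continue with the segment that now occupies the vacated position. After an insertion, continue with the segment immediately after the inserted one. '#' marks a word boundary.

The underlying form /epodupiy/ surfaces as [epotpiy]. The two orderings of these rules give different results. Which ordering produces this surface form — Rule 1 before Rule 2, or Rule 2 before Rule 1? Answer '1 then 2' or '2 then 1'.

1 then 2

Order 1 then 2:
  1 Syncope: [epodupiy] → [epodpiy]
  2 Regressive Voicing Assimilation: [epodpiy] → [epotpiy]
  result: [epotpiy]
Order 2 then 1:
  2 Regressive Voicing Assimilation: no change — [epodupiy]
  1 Syncope: [epodupiy] → [epodpiy]
  result: [epodpiy]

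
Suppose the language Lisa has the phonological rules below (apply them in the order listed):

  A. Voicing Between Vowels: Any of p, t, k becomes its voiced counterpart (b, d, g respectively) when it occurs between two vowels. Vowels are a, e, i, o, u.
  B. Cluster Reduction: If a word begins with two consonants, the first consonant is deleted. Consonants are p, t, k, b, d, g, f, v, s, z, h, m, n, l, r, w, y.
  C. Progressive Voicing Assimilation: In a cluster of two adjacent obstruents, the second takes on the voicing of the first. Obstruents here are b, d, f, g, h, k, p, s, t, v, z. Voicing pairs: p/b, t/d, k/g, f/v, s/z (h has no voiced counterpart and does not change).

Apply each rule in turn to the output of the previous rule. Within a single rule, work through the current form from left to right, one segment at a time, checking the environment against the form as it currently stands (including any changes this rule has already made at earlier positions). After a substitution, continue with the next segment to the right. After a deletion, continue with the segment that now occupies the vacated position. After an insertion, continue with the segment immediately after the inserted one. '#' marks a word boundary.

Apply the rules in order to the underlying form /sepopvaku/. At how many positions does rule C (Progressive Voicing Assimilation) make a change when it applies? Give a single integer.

1

A Voicing Between Vowels: [sepopvaku] → [sebopvagu]
B Cluster Reduction: no change — [sebopvagu]
C Progressive Voicing Assimilation: [sebopvagu] → [sebopfagu]
Rule C changed 1 position(s).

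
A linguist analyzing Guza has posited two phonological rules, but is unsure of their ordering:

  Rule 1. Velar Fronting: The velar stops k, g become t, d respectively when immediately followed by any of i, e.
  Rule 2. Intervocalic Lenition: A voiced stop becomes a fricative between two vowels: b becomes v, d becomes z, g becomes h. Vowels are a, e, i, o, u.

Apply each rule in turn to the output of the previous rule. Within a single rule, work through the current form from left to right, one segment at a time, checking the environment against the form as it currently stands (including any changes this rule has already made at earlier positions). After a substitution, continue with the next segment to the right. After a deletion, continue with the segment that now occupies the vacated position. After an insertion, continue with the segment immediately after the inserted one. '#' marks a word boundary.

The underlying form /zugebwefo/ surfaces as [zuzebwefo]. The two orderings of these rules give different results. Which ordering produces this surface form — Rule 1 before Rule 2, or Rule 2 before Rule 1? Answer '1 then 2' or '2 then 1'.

Order 1 then 2:
  1 Velar Fronting: [zugebwefo] → [zudebwefo]
  2 Intervocalic Lenition: [zudebwefo] → [zuzebwefo]
  result: [zuzebwefo]
Order 2 then 1:
  2 Intervocalic Lenition: [zugebwefo] → [zuhebwefo]
  1 Velar Fronting: no change — [zuhebwefo]
  result: [zuhebwefo]

1 then 2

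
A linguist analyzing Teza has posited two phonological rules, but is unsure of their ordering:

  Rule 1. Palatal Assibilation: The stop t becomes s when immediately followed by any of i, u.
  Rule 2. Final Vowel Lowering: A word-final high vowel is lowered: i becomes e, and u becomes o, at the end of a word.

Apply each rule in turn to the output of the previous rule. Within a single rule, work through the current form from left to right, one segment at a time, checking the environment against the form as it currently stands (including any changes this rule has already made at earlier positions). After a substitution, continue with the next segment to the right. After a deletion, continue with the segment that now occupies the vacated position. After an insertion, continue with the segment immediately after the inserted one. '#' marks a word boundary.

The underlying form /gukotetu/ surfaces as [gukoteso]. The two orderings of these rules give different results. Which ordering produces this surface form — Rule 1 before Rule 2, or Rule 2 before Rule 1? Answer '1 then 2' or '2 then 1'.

Order 1 then 2:
  1 Palatal Assibilation: [gukotetu] → [gukotesu]
  2 Final Vowel Lowering: [gukotesu] → [gukoteso]
  result: [gukoteso]
Order 2 then 1:
  2 Final Vowel Lowering: [gukotetu] → [gukoteto]
  1 Palatal Assibilation: no change — [gukoteto]
  result: [gukoteto]

1 then 2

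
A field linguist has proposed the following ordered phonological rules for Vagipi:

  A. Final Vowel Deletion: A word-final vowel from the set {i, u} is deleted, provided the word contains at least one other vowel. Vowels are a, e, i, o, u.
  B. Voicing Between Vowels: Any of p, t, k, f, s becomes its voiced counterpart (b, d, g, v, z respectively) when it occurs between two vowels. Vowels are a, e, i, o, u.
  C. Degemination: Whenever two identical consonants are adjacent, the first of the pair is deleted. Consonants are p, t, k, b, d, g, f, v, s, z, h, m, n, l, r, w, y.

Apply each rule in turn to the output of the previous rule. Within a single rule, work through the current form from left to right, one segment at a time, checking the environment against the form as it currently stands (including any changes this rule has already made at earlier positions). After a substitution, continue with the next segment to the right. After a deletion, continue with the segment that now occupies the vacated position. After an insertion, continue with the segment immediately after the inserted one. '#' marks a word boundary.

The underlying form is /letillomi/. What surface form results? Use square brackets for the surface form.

[ledilom]

A Final Vowel Deletion: [letillomi] → [letillom]
B Voicing Between Vowels: [letillom] → [ledillom]
C Degemination: [ledillom] → [ledilom]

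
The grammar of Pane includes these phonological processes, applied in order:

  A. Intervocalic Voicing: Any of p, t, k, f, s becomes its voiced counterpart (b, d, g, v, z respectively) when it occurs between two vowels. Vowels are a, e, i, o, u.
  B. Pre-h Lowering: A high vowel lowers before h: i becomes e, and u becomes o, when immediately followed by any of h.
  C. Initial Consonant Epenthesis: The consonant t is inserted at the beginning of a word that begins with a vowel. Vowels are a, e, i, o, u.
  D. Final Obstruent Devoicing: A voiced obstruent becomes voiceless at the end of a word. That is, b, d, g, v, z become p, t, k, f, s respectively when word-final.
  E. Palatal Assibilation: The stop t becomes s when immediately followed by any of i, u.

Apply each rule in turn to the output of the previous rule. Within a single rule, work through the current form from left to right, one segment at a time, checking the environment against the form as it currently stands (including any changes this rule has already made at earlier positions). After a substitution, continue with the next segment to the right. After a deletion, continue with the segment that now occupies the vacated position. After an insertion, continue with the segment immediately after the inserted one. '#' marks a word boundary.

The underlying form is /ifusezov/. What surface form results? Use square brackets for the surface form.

A Intervocalic Voicing: [ifusezov] → [ivuzezov]
B Pre-h Lowering: no change — [ivuzezov]
C Initial Consonant Epenthesis: [ivuzezov] → [tivuzezov]
D Final Obstruent Devoicing: [tivuzezov] → [tivuzezof]
E Palatal Assibilation: [tivuzezof] → [sivuzezof]

[sivuzezof]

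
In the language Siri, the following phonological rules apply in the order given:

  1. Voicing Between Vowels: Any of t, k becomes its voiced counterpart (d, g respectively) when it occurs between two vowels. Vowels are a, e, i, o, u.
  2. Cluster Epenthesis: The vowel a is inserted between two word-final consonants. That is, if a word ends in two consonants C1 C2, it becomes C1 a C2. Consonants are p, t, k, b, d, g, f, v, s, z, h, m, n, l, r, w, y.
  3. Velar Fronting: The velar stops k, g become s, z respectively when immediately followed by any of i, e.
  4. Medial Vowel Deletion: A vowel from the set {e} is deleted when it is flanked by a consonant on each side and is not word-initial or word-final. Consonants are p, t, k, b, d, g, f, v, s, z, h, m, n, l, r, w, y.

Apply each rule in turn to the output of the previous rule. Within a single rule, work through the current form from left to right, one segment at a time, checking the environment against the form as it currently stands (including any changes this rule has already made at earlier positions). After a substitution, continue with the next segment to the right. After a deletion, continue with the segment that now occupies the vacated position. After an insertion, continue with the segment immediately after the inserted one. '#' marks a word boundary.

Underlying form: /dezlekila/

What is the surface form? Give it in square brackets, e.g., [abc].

[dzlzila]

1 Voicing Between Vowels: [dezlekila] → [dezlegila]
2 Cluster Epenthesis: no change — [dezlegila]
3 Velar Fronting: [dezlegila] → [dezlezila]
4 Medial Vowel Deletion: [dezlezila] → [dzlzila]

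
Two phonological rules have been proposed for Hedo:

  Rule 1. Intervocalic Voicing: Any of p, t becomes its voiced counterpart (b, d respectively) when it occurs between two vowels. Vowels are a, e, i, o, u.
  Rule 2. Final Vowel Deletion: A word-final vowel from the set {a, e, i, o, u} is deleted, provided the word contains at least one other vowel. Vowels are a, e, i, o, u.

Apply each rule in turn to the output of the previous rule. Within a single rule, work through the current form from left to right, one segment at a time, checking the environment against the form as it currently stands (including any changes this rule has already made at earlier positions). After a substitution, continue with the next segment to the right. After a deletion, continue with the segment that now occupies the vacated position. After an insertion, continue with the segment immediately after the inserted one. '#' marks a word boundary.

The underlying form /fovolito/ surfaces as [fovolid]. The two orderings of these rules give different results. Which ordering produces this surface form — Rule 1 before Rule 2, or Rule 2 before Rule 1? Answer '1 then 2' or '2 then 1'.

1 then 2

Order 1 then 2:
  1 Intervocalic Voicing: [fovolito] → [fovolido]
  2 Final Vowel Deletion: [fovolido] → [fovolid]
  result: [fovolid]
Order 2 then 1:
  2 Final Vowel Deletion: [fovolito] → [fovolit]
  1 Intervocalic Voicing: no change — [fovolit]
  result: [fovolit]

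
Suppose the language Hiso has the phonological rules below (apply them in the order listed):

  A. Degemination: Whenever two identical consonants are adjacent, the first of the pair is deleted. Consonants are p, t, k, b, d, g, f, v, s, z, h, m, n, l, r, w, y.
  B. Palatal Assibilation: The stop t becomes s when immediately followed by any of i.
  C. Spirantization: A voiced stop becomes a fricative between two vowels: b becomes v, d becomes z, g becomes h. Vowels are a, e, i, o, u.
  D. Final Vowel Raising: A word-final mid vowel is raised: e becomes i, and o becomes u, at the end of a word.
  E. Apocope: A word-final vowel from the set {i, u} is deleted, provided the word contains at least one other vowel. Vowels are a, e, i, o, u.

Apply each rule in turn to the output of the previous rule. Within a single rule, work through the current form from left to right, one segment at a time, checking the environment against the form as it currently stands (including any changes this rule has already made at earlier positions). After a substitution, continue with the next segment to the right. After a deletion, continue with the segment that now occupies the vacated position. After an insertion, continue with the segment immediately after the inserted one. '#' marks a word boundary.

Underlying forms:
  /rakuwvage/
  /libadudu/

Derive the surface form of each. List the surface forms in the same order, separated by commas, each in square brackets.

/rakuwvage/:
  A Degemination: no change — [rakuwvage]
  B Palatal Assibilation: no change — [rakuwvage]
  C Spirantization: [rakuwvage] → [rakuwvahe]
  D Final Vowel Raising: [rakuwvahe] → [rakuwvahi]
  E Apocope: [rakuwvahi] → [rakuwvah]
/libadudu/:
  A Degemination: no change — [libadudu]
  B Palatal Assibilation: no change — [libadudu]
  C Spirantization: [libadudu] → [livazuzu]
  D Final Vowel Raising: no change — [livazuzu]
  E Apocope: [livazuzu] → [livazuz]

[rakuwvah], [livazuz]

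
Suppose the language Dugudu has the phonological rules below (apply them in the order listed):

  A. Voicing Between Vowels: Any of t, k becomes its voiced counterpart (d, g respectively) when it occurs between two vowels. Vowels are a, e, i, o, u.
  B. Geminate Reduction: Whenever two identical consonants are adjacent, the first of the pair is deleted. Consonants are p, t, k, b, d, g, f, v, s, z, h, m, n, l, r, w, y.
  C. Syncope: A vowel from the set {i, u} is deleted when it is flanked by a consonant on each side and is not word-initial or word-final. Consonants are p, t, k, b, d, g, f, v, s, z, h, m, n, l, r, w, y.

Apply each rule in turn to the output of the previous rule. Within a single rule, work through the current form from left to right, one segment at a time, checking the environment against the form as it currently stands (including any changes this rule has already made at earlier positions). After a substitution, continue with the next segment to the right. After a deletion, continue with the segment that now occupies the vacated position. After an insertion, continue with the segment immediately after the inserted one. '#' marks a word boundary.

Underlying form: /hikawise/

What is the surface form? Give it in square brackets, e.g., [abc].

A Voicing Between Vowels: [hikawise] → [higawise]
B Geminate Reduction: no change — [higawise]
C Syncope: [higawise] → [hgawse]

[hgawse]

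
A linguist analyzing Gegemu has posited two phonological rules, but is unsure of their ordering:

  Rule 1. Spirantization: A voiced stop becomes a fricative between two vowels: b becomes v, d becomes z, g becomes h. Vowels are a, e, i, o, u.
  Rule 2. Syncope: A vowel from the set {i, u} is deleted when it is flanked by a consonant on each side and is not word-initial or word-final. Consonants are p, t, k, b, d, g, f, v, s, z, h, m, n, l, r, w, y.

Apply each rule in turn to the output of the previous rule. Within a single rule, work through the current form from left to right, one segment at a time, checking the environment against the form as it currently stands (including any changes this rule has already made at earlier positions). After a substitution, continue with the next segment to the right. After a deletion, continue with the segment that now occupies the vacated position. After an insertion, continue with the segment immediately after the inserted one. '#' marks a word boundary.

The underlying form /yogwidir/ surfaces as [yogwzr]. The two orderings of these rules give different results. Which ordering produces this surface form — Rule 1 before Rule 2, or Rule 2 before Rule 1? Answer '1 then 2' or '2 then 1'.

Order 1 then 2:
  1 Spirantization: [yogwidir] → [yogwizir]
  2 Syncope: [yogwizir] → [yogwzr]
  result: [yogwzr]
Order 2 then 1:
  2 Syncope: [yogwidir] → [yogwdr]
  1 Spirantization: no change — [yogwdr]
  result: [yogwdr]

1 then 2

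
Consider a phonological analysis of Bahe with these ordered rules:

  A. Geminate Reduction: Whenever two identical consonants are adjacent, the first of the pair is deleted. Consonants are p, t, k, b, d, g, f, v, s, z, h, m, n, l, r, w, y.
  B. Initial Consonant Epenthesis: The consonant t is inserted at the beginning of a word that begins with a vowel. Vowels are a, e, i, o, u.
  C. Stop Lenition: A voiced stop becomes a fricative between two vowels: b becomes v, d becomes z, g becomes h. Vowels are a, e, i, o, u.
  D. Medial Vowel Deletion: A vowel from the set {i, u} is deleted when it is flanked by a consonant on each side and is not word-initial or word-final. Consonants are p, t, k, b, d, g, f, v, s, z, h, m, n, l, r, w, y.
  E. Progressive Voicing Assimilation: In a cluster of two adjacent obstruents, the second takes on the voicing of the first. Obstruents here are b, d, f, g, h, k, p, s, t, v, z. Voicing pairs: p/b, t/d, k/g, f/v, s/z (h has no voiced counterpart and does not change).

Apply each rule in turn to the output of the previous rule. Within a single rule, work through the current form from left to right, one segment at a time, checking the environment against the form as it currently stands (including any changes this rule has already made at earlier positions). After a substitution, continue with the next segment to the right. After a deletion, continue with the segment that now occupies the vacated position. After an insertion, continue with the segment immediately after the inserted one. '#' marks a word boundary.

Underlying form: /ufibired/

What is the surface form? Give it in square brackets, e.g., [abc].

[tffred]

A Geminate Reduction: no change — [ufibired]
B Initial Consonant Epenthesis: [ufibired] → [tufibired]
C Stop Lenition: [tufibired] → [tufivired]
D Medial Vowel Deletion: [tufivired] → [tfvred]
E Progressive Voicing Assimilation: [tfvred] → [tffred]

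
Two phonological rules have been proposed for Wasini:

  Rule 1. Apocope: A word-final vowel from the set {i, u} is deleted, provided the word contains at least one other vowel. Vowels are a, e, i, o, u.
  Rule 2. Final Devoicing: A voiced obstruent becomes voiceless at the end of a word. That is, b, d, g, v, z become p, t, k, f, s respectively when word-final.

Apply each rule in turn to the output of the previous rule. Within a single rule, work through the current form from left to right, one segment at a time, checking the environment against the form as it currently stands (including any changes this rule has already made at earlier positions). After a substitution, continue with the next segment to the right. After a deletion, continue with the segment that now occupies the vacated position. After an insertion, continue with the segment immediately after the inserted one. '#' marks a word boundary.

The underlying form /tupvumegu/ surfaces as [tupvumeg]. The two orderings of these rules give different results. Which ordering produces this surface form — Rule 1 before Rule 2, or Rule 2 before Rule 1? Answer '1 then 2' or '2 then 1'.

Order 1 then 2:
  1 Apocope: [tupvumegu] → [tupvumeg]
  2 Final Devoicing: [tupvumeg] → [tupvumek]
  result: [tupvumek]
Order 2 then 1:
  2 Final Devoicing: no change — [tupvumegu]
  1 Apocope: [tupvumegu] → [tupvumeg]
  result: [tupvumeg]

2 then 1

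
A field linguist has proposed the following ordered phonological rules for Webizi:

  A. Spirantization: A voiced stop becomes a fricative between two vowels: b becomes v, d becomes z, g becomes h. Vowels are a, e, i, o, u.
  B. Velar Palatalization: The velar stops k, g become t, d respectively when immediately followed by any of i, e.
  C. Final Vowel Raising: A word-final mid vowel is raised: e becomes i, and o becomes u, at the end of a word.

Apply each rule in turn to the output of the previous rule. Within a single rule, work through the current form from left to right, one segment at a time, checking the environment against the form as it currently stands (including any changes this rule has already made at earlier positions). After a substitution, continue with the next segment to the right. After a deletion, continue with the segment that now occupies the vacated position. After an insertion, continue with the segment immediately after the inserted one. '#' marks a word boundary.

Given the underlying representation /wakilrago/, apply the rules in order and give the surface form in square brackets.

A Spirantization: [wakilrago] → [wakilraho]
B Velar Palatalization: [wakilraho] → [watilraho]
C Final Vowel Raising: [watilraho] → [watilrahu]

[watilrahu]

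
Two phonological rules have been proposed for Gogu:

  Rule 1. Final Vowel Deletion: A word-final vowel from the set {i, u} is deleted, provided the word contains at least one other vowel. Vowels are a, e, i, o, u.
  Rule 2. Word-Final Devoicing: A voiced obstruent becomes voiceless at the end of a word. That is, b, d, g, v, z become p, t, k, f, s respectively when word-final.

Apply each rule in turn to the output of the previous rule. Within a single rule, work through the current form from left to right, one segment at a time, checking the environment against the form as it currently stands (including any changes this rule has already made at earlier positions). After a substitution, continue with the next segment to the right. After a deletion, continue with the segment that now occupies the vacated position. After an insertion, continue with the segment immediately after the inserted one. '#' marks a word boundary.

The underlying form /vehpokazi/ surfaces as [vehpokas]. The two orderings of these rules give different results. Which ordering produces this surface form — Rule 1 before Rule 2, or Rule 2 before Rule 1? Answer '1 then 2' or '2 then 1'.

1 then 2

Order 1 then 2:
  1 Final Vowel Deletion: [vehpokazi] → [vehpokaz]
  2 Word-Final Devoicing: [vehpokaz] → [vehpokas]
  result: [vehpokas]
Order 2 then 1:
  2 Word-Final Devoicing: no change — [vehpokazi]
  1 Final Vowel Deletion: [vehpokazi] → [vehpokaz]
  result: [vehpokaz]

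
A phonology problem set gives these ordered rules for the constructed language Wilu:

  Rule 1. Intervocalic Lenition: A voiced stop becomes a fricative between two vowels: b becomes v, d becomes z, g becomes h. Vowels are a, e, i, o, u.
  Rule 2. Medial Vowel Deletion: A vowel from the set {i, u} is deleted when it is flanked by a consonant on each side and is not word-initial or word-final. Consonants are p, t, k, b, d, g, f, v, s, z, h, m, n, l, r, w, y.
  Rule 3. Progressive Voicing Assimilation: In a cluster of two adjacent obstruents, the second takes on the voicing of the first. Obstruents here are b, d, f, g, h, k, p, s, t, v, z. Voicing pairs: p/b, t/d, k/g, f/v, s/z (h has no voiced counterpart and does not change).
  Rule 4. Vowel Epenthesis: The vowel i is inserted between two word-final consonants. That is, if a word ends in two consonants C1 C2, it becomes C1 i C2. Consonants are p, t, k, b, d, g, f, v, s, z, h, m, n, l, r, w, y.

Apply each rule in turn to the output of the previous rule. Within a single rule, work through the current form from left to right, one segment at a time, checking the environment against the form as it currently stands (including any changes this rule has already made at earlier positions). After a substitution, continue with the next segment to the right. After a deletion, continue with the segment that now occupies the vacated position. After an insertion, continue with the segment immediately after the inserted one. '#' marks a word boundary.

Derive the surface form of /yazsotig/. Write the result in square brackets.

Rule 1 Intervocalic Lenition: no change — [yazsotig]
Rule 2 Medial Vowel Deletion: [yazsotig] → [yazsotg]
Rule 3 Progressive Voicing Assimilation: [yazsotg] → [yazzotk]
Rule 4 Vowel Epenthesis: [yazzotk] → [yazzotik]

[yazzotik]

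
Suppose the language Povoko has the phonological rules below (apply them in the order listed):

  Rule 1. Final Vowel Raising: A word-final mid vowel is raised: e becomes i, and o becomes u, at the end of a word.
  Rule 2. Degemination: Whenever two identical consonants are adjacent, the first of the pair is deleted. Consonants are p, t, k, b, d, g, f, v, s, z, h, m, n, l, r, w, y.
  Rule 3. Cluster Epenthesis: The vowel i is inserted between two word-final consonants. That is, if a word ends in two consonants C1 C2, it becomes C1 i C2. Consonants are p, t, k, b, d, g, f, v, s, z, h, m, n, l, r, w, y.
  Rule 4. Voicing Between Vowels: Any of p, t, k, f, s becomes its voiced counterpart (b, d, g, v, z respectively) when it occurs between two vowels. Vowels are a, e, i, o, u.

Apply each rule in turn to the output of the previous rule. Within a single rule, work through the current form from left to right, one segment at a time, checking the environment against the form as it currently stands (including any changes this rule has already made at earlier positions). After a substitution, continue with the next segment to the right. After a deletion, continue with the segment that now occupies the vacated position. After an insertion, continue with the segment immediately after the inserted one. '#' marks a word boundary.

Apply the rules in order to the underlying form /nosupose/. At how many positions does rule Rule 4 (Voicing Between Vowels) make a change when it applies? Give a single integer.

3

Rule 1 Final Vowel Raising: [nosupose] → [nosuposi]
Rule 2 Degemination: no change — [nosuposi]
Rule 3 Cluster Epenthesis: no change — [nosuposi]
Rule 4 Voicing Between Vowels: [nosuposi] → [nozubozi]
Rule Rule 4 changed 3 position(s).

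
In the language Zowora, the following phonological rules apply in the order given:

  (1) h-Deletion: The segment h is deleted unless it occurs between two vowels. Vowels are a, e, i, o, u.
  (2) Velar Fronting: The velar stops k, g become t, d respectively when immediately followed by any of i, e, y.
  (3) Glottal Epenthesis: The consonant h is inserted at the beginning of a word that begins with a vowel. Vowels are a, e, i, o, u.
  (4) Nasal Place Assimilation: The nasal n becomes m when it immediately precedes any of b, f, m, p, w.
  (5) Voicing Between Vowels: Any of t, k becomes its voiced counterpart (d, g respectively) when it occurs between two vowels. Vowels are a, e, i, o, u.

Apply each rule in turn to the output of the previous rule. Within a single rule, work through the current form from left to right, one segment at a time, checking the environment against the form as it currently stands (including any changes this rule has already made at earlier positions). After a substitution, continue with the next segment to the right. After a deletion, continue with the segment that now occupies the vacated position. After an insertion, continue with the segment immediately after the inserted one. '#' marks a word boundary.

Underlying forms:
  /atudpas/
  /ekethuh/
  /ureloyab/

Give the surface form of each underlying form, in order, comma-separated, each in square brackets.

/atudpas/:
  (1) h-Deletion: no change — [atudpas]
  (2) Velar Fronting: no change — [atudpas]
  (3) Glottal Epenthesis: [atudpas] → [hatudpas]
  (4) Nasal Place Assimilation: no change — [hatudpas]
  (5) Voicing Between Vowels: [hatudpas] → [hadudpas]
/ekethuh/:
  (1) h-Deletion: [ekethuh] → [eketu]
  (2) Velar Fronting: [eketu] → [etetu]
  (3) Glottal Epenthesis: [etetu] → [hetetu]
  (4) Nasal Place Assimilation: no change — [hetetu]
  (5) Voicing Between Vowels: [hetetu] → [hededu]
/ureloyab/:
  (1) h-Deletion: no change — [ureloyab]
  (2) Velar Fronting: no change — [ureloyab]
  (3) Glottal Epenthesis: [ureloyab] → [hureloyab]
  (4) Nasal Place Assimilation: no change — [hureloyab]
  (5) Voicing Between Vowels: no change — [hureloyab]

[hadudpas], [hededu], [hureloyab]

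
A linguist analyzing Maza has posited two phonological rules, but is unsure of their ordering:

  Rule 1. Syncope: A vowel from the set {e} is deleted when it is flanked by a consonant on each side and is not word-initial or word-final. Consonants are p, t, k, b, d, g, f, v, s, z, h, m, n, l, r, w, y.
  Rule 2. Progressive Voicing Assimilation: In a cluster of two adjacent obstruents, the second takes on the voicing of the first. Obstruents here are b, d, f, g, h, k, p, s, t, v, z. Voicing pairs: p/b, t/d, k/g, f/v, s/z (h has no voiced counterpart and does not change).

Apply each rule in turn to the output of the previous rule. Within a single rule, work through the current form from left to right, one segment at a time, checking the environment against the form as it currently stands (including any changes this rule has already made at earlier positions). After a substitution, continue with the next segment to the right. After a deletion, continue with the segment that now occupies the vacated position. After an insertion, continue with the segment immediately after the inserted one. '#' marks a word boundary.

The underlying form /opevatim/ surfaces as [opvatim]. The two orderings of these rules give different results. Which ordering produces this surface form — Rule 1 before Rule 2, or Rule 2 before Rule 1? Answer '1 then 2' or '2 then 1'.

2 then 1

Order 1 then 2:
  1 Syncope: [opevatim] → [opvatim]
  2 Progressive Voicing Assimilation: [opvatim] → [opfatim]
  result: [opfatim]
Order 2 then 1:
  2 Progressive Voicing Assimilation: no change — [opevatim]
  1 Syncope: [opevatim] → [opvatim]
  result: [opvatim]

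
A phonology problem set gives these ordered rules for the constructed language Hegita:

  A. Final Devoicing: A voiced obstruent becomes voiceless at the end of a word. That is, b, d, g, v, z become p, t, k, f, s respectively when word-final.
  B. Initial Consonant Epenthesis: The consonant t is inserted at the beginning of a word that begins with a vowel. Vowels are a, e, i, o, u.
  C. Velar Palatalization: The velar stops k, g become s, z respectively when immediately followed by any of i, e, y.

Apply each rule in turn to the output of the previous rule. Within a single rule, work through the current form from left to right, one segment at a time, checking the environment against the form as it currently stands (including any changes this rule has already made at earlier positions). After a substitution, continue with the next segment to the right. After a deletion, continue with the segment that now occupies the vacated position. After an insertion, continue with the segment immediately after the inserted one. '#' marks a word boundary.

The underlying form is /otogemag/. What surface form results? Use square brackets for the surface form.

A Final Devoicing: [otogemag] → [otogemak]
B Initial Consonant Epenthesis: [otogemak] → [totogemak]
C Velar Palatalization: [totogemak] → [totozemak]

[totozemak]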